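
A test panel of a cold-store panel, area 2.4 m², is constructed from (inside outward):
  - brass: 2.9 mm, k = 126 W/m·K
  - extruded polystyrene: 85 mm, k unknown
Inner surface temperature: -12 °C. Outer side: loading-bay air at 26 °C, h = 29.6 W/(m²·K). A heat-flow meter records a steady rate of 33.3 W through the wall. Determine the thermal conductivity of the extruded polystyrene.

Series thermal resistances:
R_brass = L/(kA) = 0.0029/(126×2.4) = 9.59×10^-6 K/W
R_outer film = 1/(h_o·A) = 1/(29.6×2.4) = 0.01408 K/W
Sum of known resistances R_other = 0.01409 K/W
Total R = ΔT/Q = 38/33.3 = 1.141 K/W
R_extruded polystyrene = R_total − R_other = 1.127 K/W
k = L/(R·A) = 0.085/(1.127×2.4)

k ≈ 0.0314 W/(m·K)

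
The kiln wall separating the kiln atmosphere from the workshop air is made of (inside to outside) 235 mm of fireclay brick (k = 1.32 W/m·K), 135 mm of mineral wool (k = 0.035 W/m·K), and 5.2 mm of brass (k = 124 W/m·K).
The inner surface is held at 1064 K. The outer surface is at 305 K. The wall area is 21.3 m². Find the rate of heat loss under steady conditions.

Q ≈ 4010 W

Thermal resistances in series:
R_fireclay brick = L/(kA) = 0.235/(1.32×21.3) = 0.008358 K/W
R_mineral wool = L/(kA) = 0.135/(0.035×21.3) = 0.1811 K/W
R_brass = L/(kA) = 0.0052/(124×21.3) = 1.969×10^-6 K/W
R_total = 0.1894 K/W
Q = ΔT / R_total = 759 / 0.1894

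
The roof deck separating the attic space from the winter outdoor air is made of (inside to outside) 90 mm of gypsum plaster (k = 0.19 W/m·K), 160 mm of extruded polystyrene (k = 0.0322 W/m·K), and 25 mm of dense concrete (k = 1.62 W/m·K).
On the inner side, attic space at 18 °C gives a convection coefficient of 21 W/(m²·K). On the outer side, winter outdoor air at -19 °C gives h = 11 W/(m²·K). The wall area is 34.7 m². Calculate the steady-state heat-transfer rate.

Q ≈ 229 W

Model the wall as resistances in series:
R_inner film = 1/(h_i·A) = 1/(21×34.7) = 0.001372 K/W
R_gypsum plaster = L/(kA) = 0.09/(0.19×34.7) = 0.01365 K/W
R_extruded polystyrene = L/(kA) = 0.16/(0.0322×34.7) = 0.1432 K/W
R_dense concrete = L/(kA) = 0.025/(1.62×34.7) = 4.447×10^-4 K/W
R_outer film = 1/(h_o·A) = 1/(11×34.7) = 0.00262 K/W
R_total = 0.1613 K/W
Q = ΔT / R_total = 37 / 0.1613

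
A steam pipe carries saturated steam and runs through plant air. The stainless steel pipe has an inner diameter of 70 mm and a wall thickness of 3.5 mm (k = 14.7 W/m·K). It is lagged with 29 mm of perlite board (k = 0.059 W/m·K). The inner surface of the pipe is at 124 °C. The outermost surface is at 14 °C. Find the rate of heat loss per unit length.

Per-layer cylindrical resistances, series-summed:
R_stainless steel pipe wall = ln(38.5/35)/(2π×14.7×1) = 0.001032 K/W
R_perlite board = ln(67.5/38.5)/(2π×0.059×1) = 1.515 K/W
R_total = 1.516 K/W
Q = ΔT/R_total = 110/1.516

q′ ≈ 72.6 W/m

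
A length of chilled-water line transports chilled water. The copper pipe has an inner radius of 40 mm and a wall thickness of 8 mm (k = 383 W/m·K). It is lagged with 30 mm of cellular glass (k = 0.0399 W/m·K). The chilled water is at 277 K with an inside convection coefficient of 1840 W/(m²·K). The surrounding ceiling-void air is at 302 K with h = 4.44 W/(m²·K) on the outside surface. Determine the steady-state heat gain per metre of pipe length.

Cylindrical conduction, so R = ln(r₂/r₁)/(2πkL) per layer, in series:
R_inner film = 1/(h_i·2πr₁L) = 1/(1840×2π×0.04×1) = 0.002162 K/W
R_copper pipe wall = ln(48/40)/(2π×383×1) = 7.576×10^-5 K/W
R_cellular glass = ln(78/48)/(2π×0.0399×1) = 1.937 K/W
R_outer film = 1/(h_o·2πr_oL) = 1/(4.44×2π×0.078×1) = 0.4596 K/W
R_total = 2.398 K/W
Q = ΔT/R_total = 25/2.398

q′ ≈ 10.4 W/m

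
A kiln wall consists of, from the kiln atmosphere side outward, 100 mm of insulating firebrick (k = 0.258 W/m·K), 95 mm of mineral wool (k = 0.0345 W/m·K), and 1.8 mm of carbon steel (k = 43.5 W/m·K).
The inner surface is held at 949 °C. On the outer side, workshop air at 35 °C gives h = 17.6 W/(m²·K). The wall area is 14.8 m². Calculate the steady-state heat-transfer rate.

Q ≈ 4230 W

Series thermal resistances:
R_insulating firebrick = L/(kA) = 0.1/(0.258×14.8) = 0.02619 K/W
R_mineral wool = L/(kA) = 0.095/(0.0345×14.8) = 0.1861 K/W
R_carbon steel = L/(kA) = 0.0018/(43.5×14.8) = 2.796×10^-6 K/W
R_outer film = 1/(h_o·A) = 1/(17.6×14.8) = 0.003839 K/W
R_total = 0.2161 K/W
Q = ΔT / R_total = 914 / 0.2161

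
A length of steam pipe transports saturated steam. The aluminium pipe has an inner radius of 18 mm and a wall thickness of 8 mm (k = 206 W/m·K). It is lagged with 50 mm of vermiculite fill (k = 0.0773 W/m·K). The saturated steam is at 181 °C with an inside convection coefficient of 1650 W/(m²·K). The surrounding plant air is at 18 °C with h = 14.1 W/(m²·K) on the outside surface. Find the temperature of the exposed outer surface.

Radial resistances (cylindrical: R_cond = ln(r_o/r_i)/(2πkL), R_conv = 1/(h·2πrL)):
R_inner film = 1/(h_i·2πr₁L) = 1/(1650×2π×0.018×1) = 0.005359 K/W
R_aluminium pipe wall = ln(26/18)/(2π×206×1) = 2.841×10^-4 K/W
R_vermiculite fill = ln(76/26)/(2π×0.0773×1) = 2.208 K/W
R_outer film = 1/(h_o·2πr_oL) = 1/(14.1×2π×0.076×1) = 0.1485 K/W
R_total = 2.363 K/W
Q = ΔT/R_total = 163/2.363
Q = 69 W/m
T_interface = T_inner − Q·ΣR(inner→interface) = 181 − 69×2.214

T ≈ 28.2 °C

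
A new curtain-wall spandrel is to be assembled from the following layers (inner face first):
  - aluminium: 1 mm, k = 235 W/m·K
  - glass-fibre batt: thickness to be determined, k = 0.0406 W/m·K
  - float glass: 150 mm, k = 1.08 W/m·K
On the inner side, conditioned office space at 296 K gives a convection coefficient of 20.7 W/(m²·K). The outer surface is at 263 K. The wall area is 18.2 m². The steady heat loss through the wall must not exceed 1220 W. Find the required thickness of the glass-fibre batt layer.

L ≈ 12.4 mm

Series thermal resistances:
R_inner film = 1/(h_i·A) = 1/(20.7×18.2) = 0.002654 K/W
R_aluminium = L/(kA) = 0.001/(235×18.2) = 2.338×10^-7 K/W
R_float glass = L/(kA) = 0.15/(1.08×18.2) = 0.007631 K/W
Sum of the known resistances R_other = 0.01029 K/W
Required total resistance R_tot = ΔT/Q_allow = 33/1220 = 0.02705 K/W
R_glass-fibre batt = R_tot − R_other = 0.01676 K/W
L = R·k·A = 0.01676×0.0406×18.2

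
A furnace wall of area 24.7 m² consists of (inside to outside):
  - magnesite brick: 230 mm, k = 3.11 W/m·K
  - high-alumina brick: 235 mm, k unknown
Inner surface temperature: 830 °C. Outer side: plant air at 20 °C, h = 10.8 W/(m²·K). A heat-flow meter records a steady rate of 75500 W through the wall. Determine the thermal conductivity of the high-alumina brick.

k ≈ 2.39 W/(m·K)

Thermal resistances in series:
R_magnesite brick = L/(kA) = 0.23/(3.11×24.7) = 0.002994 K/W
R_outer film = 1/(h_o·A) = 1/(10.8×24.7) = 0.003749 K/W
Sum of known resistances R_other = 0.006743 K/W
Total R = ΔT/Q = 810/75500 = 0.01073 K/W
R_high-alumina brick = R_total − R_other = 0.003986 K/W
k = L/(R·A) = 0.235/(0.003986×24.7)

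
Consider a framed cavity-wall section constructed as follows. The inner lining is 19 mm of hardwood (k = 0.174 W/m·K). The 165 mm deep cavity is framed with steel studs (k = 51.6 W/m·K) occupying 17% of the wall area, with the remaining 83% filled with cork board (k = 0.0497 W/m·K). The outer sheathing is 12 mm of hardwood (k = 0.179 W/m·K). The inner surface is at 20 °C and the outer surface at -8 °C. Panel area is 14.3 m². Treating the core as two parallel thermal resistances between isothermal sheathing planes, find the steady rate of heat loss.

Sheathing layers in series; stud and cavity paths in parallel between them.
R_inner = 0.019/(0.174×14.3) = 0.007636 K/W
R_stud  = 0.165/(51.6×0.17×14.3) = 0.001315 K/W
R_cav   = 0.165/(0.0497×0.83×14.3) = 0.2797 K/W
1/R_core = 1/R_stud + 1/R_cav → R_core = 0.001309 K/W
R_outer = 0.012/(0.179×14.3) = 0.004688 K/W
R_total = 0.01363 K/W
Q = ΔT/R_total = 28/0.01363

Q ≈ 2050 W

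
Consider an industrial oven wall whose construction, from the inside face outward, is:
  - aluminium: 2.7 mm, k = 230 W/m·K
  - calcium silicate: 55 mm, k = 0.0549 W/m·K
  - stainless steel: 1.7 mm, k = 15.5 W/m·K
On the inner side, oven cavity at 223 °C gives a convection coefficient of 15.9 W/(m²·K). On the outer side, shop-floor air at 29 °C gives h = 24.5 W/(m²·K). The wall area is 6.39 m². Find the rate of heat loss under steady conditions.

Model the wall as resistances in series:
R_inner film = 1/(h_i·A) = 1/(15.9×6.39) = 0.009842 K/W
R_aluminium = L/(kA) = 0.0027/(230×6.39) = 1.837×10^-6 K/W
R_calcium silicate = L/(kA) = 0.055/(0.0549×6.39) = 0.1568 K/W
R_stainless steel = L/(kA) = 0.0017/(15.5×6.39) = 1.716×10^-5 K/W
R_outer film = 1/(h_o·A) = 1/(24.5×6.39) = 0.006388 K/W
R_total = 0.173 K/W
Q = ΔT / R_total = 194 / 0.173

Q ≈ 1120 W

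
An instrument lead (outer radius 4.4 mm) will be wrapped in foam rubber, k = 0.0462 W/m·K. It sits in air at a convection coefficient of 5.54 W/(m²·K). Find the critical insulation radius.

r_cr ≈ 8.34 mm

For a cylinder r_cr = k/h = 0.0462/5.54
r_cr = 8.34 mm; since the bare radius (4.4 mm) is below r_cr, adding a thin layer of insulation will *increase* heat loss.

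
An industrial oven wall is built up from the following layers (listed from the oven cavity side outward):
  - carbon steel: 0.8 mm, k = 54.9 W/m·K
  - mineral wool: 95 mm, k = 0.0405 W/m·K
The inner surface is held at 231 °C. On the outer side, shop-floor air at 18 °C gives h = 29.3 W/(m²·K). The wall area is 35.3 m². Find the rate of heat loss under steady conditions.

Using the resistance-network approach (series):
R_carbon steel = L/(kA) = 0.0008/(54.9×35.3) = 4.128×10^-7 K/W
R_mineral wool = L/(kA) = 0.095/(0.0405×35.3) = 0.06645 K/W
R_outer film = 1/(h_o·A) = 1/(29.3×35.3) = 9.668×10^-4 K/W
R_total = 0.06742 K/W
Q = ΔT / R_total = 213 / 0.06742

Q ≈ 3160 W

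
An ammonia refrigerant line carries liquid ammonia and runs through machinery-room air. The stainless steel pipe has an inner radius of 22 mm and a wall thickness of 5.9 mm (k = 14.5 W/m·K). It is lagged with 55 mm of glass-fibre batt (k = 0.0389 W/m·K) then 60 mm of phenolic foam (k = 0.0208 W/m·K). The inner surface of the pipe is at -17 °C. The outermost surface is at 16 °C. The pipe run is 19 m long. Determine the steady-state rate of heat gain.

Cylindrical conduction, so R = ln(r₂/r₁)/(2πkL) per layer, in series:
R_stainless steel pipe wall = ln(27.9/22)/(2π×14.5×19) = 1.373×10^-4 K/W
R_glass-fibre batt = ln(82.9/27.9)/(2π×0.0389×19) = 0.2345 K/W
R_phenolic foam = ln(142.9/82.9)/(2π×0.0208×19) = 0.2193 K/W
R_total = 0.4539 K/W
Q = ΔT/R_total = 33/0.4539

Q ≈ 72.7 W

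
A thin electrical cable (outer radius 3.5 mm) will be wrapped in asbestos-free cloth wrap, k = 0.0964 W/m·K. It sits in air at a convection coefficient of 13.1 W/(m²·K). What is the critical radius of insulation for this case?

For a cylinder r_cr = k/h = 0.0964/13.1
r_cr = 7.36 mm; since the bare radius (3.5 mm) is below r_cr, adding a thin layer of insulation will *increase* heat loss.

r_cr ≈ 7.36 mm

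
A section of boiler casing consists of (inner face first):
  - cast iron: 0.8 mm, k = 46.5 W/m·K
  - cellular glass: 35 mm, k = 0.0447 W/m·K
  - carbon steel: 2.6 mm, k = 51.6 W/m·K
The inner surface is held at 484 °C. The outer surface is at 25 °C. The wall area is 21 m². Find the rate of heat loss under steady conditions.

Using the resistance-network approach (series):
R_cast iron = L/(kA) = 0.0008/(46.5×21) = 8.193×10^-7 K/W
R_cellular glass = L/(kA) = 0.035/(0.0447×21) = 0.03729 K/W
R_carbon steel = L/(kA) = 0.0026/(51.6×21) = 2.399×10^-6 K/W
R_total = 0.03729 K/W
Q = ΔT / R_total = 459 / 0.03729

Q ≈ 12300 W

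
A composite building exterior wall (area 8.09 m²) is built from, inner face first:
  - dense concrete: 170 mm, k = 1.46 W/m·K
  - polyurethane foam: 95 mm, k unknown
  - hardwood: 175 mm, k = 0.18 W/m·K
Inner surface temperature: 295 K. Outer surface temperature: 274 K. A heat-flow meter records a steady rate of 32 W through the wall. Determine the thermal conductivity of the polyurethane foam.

k ≈ 0.0225 W/(m·K)

Series thermal resistances:
R_dense concrete = L/(kA) = 0.17/(1.46×8.09) = 0.01439 K/W
R_hardwood = L/(kA) = 0.175/(0.18×8.09) = 0.1202 K/W
Sum of known resistances R_other = 0.1346 K/W
Total R = ΔT/Q = 21/32 = 0.6562 K/W
R_polyurethane foam = R_total − R_other = 0.5217 K/W
k = L/(R·A) = 0.095/(0.5217×8.09)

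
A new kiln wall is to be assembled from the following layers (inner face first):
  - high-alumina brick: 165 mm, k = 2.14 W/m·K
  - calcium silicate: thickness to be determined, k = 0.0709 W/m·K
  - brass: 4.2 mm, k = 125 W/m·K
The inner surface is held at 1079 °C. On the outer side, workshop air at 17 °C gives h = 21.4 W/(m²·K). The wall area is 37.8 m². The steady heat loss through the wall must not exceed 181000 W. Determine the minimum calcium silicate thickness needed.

L ≈ 6.94 mm

Treating each layer as a thermal resistance in series:
R_high-alumina brick = L/(kA) = 0.165/(2.14×37.8) = 0.00204 K/W
R_brass = L/(kA) = 0.0042/(125×37.8) = 8.889×10^-7 K/W
R_outer film = 1/(h_o·A) = 1/(21.4×37.8) = 0.001236 K/W
Sum of the known resistances R_other = 0.003277 K/W
Required total resistance R_tot = ΔT/Q_allow = 1062/181000 = 0.005867 K/W
R_calcium silicate = R_tot − R_other = 0.002591 K/W
L = R·k·A = 0.002591×0.0709×37.8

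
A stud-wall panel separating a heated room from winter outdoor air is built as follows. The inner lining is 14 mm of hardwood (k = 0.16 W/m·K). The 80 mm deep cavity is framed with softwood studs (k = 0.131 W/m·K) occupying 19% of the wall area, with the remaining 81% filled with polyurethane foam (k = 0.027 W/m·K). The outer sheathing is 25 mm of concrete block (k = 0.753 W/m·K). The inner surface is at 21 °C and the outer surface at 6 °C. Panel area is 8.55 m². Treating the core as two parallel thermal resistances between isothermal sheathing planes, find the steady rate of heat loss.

Sheathing layers in series; stud and cavity paths in parallel between them.
R_inner = 0.014/(0.16×8.55) = 0.01023 K/W
R_stud  = 0.08/(0.131×0.19×8.55) = 0.3759 K/W
R_cav   = 0.08/(0.027×0.81×8.55) = 0.4278 K/W
1/R_core = 1/R_stud + 1/R_cav → R_core = 0.2001 K/W
R_outer = 0.025/(0.753×8.55) = 0.003883 K/W
R_total = 0.2142 K/W
Q = ΔT/R_total = 15/0.2142

Q ≈ 70 W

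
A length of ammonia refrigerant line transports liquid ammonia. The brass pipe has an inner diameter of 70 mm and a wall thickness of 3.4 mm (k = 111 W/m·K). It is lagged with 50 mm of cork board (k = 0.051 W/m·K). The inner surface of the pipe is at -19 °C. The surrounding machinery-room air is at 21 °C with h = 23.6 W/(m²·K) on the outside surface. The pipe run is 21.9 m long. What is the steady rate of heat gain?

Q ≈ 327 W

For a radial system each layer contributes R = ln(r_out/r_in)/(2πkL); films add R = 1/(hA).
R_brass pipe wall = ln(38.4/35)/(2π×111×21.9) = 6.07×10^-6 K/W
R_cork board = ln(88.4/38.4)/(2π×0.051×21.9) = 0.1188 K/W
R_outer film = 1/(h_o·2πr_oL) = 1/(23.6×2π×0.0884×21.9) = 0.003483 K/W
R_total = 0.1223 K/W
Q = ΔT/R_total = 40/0.1223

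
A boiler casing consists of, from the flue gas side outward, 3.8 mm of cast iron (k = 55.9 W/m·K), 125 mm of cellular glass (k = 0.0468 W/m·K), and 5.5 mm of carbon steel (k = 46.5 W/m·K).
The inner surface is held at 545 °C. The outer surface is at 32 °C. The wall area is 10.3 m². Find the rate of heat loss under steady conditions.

Model the wall as resistances in series:
R_cast iron = L/(kA) = 0.0038/(55.9×10.3) = 6.6×10^-6 K/W
R_cellular glass = L/(kA) = 0.125/(0.0468×10.3) = 0.2593 K/W
R_carbon steel = L/(kA) = 0.0055/(46.5×10.3) = 1.148×10^-5 K/W
R_total = 0.2593 K/W
Q = ΔT / R_total = 513 / 0.2593

Q ≈ 1980 W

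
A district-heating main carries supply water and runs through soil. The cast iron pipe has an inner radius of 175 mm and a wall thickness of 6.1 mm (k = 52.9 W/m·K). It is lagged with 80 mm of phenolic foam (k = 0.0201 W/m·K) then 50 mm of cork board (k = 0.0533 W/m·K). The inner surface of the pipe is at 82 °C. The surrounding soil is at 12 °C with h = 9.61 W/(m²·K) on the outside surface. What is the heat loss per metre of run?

Treating each annulus and film as a series resistance:
R_cast iron pipe wall = ln(181.1/175)/(2π×52.9×1) = 1.031×10^-4 K/W
R_phenolic foam = ln(261.1/181.1)/(2π×0.0201×1) = 2.897 K/W
R_cork board = ln(311.1/261.1)/(2π×0.0533×1) = 0.5232 K/W
R_outer film = 1/(h_o·2πr_oL) = 1/(9.61×2π×0.3111×1) = 0.05323 K/W
R_total = 3.473 K/W
Q = ΔT/R_total = 70/3.473

q′ ≈ 20.2 W/m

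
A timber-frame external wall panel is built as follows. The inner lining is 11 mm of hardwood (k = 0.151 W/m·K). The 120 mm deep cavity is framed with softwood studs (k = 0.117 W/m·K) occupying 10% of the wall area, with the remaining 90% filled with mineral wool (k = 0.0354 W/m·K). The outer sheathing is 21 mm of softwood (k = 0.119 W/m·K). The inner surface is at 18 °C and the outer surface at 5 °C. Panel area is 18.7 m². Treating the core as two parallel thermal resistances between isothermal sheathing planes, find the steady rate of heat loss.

Sheathing layers in series; stud and cavity paths in parallel between them.
R_inner = 0.011/(0.151×18.7) = 0.003896 K/W
R_stud  = 0.12/(0.117×0.1×18.7) = 0.5485 K/W
R_cav   = 0.12/(0.0354×0.9×18.7) = 0.2014 K/W
1/R_core = 1/R_stud + 1/R_cav → R_core = 0.1473 K/W
R_outer = 0.021/(0.119×18.7) = 0.009437 K/W
R_total = 0.1606 K/W
Q = ΔT/R_total = 13/0.1606

Q ≈ 80.9 W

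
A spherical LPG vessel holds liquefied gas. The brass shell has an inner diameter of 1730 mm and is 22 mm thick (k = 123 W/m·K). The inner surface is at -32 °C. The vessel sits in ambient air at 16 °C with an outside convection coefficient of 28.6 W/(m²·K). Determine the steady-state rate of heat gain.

Q ≈ 13500 W

Spherical conduction: R = (1/r_in − 1/r_out)/(4πk) per layer; series-sum.
R_brass shell = (1/0.865 − 1/0.887)/(4π×123) = 1.855×10^-5 K/W
R_outer film = 1/(h·4πr_o²) = 1/(28.6×4π×0.887²) = 0.003537 K/W
R_total = 0.003555 K/W
Q = ΔT/R_total = 48/0.003555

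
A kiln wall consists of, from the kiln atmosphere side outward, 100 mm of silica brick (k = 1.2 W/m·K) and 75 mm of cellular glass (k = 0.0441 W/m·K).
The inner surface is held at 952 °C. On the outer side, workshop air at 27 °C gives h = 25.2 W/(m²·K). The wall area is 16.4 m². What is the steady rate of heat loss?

Series thermal resistances:
R_silica brick = L/(kA) = 0.1/(1.2×16.4) = 0.005081 K/W
R_cellular glass = L/(kA) = 0.075/(0.0441×16.4) = 0.1037 K/W
R_outer film = 1/(h_o·A) = 1/(25.2×16.4) = 0.00242 K/W
R_total = 0.1112 K/W
Q = ΔT / R_total = 925 / 0.1112

Q ≈ 8320 W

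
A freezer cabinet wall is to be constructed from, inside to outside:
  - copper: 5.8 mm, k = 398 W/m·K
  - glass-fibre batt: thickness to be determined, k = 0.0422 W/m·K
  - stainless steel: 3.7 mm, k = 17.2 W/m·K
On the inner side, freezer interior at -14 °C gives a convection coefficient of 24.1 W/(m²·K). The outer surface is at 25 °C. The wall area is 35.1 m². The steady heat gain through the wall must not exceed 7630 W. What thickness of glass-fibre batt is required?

Treating each layer as a thermal resistance in series:
R_inner film = 1/(h_i·A) = 1/(24.1×35.1) = 0.001182 K/W
R_copper = L/(kA) = 0.0058/(398×35.1) = 4.152×10^-7 K/W
R_stainless steel = L/(kA) = 0.0037/(17.2×35.1) = 6.129×10^-6 K/W
Sum of the known resistances R_other = 0.001189 K/W
Required total resistance R_tot = ΔT/Q_allow = 39/7630 = 0.005111 K/W
R_glass-fibre batt = R_tot − R_other = 0.003923 K/W
L = R·k·A = 0.003923×0.0422×35.1

L ≈ 5.81 mm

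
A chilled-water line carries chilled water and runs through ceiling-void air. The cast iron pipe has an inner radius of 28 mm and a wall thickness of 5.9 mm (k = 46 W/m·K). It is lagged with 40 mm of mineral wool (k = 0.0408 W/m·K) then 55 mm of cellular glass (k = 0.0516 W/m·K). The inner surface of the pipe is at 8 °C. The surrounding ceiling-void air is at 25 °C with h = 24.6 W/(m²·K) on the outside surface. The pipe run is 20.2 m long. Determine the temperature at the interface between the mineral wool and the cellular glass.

T ≈ 18.8 °C

Treating each annulus and film as a series resistance:
R_cast iron pipe wall = ln(33.9/28)/(2π×46×20.2) = 3.275×10^-5 K/W
R_mineral wool = ln(73.9/33.9)/(2π×0.0408×20.2) = 0.1505 K/W
R_cellular glass = ln(128.9/73.9)/(2π×0.0516×20.2) = 0.08495 K/W
R_outer film = 1/(h_o·2πr_oL) = 1/(24.6×2π×0.1289×20.2) = 0.002485 K/W
R_total = 0.238 K/W
Q = ΔT/R_total = 17/0.238
Q = 71.4 W
T_interface = T_inner + Q·ΣR(inner→interface) = 8 + 71.4×0.1505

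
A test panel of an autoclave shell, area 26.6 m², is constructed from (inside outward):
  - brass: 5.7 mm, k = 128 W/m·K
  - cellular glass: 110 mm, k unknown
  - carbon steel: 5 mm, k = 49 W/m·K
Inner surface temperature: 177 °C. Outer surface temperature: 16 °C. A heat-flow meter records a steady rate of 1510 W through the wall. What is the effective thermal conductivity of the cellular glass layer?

Thermal resistances in series:
R_brass = L/(kA) = 0.0057/(128×26.6) = 1.674×10^-6 K/W
R_carbon steel = L/(kA) = 0.005/(49×26.6) = 3.836×10^-6 K/W
Sum of known resistances R_other = 5.51×10^-6 K/W
Total R = ΔT/Q = 161/1510 = 0.1066 K/W
R_cellular glass = R_total − R_other = 0.1066 K/W
k = L/(R·A) = 0.11/(0.1066×26.6)

k ≈ 0.0388 W/(m·K)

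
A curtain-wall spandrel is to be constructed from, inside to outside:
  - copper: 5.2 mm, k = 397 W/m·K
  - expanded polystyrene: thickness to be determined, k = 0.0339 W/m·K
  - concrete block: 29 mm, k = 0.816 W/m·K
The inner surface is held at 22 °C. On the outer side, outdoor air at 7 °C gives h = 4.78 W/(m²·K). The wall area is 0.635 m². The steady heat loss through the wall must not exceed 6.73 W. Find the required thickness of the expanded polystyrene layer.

Series thermal resistances:
R_copper = L/(kA) = 0.0052/(397×0.635) = 2.063×10^-5 K/W
R_concrete block = L/(kA) = 0.029/(0.816×0.635) = 0.05597 K/W
R_outer film = 1/(h_o·A) = 1/(4.78×0.635) = 0.3295 K/W
Sum of the known resistances R_other = 0.3854 K/W
Required total resistance R_tot = ΔT/Q_allow = 15/6.73 = 2.229 K/W
R_expanded polystyrene = R_tot − R_other = 1.843 K/W
L = R·k·A = 1.843×0.0339×0.635

L ≈ 39.7 mm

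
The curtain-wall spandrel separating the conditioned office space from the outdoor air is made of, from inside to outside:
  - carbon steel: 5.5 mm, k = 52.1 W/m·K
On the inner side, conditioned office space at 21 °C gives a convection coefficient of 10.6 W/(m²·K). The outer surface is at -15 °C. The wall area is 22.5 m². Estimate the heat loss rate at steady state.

Thermal resistances in series:
R_inner film = 1/(h_i·A) = 1/(10.6×22.5) = 0.004193 K/W
R_carbon steel = L/(kA) = 0.0055/(52.1×22.5) = 4.692×10^-6 K/W
R_total = 0.004198 K/W
Q = ΔT / R_total = 36 / 0.004198

Q ≈ 8580 W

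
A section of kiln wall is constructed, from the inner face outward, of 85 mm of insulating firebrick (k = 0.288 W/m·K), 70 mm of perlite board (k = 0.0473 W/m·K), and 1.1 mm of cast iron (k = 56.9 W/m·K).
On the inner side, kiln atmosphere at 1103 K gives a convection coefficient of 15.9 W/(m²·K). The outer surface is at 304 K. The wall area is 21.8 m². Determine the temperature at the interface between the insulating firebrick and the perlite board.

T ≈ 947 K

Using the resistance-network approach (series):
R_inner film = 1/(h_i·A) = 1/(15.9×21.8) = 0.002885 K/W
R_insulating firebrick = L/(kA) = 0.085/(0.288×21.8) = 0.01354 K/W
R_perlite board = L/(kA) = 0.07/(0.0473×21.8) = 0.06789 K/W
R_cast iron = L/(kA) = 0.0011/(56.9×21.8) = 8.868×10^-7 K/W
R_total = 0.08431 K/W;  Q = ΔT/R_total = 799/0.08431 = 9477 W
T_interface = T_inner − Q·ΣR(inner→interface) = 1103 − 9480×0.01642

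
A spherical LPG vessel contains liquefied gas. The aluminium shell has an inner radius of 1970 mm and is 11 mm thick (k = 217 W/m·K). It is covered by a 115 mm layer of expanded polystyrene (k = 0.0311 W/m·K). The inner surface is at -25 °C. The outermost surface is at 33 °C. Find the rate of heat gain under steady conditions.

Q ≈ 818 W

Spherical conduction: R = (1/r_in − 1/r_out)/(4πk) per layer; series-sum.
R_aluminium shell = (1/1.97 − 1/1.981)/(4π×217) = 1.034×10^-6 K/W
R_expanded polystyrene = (1/1.981 − 1/2.096)/(4π×0.0311) = 0.07087 K/W
R_total = 0.07087 K/W
Q = ΔT/R_total = 58/0.07087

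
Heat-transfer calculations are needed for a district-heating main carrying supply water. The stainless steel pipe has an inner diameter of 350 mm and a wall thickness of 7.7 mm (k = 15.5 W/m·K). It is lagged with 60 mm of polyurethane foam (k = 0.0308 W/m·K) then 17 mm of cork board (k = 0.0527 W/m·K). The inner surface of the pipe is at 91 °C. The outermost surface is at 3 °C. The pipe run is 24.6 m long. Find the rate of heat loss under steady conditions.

Q ≈ 1290 W

Cylindrical conduction, so R = ln(r₂/r₁)/(2πkL) per layer, in series:
R_stainless steel pipe wall = ln(182.7/175)/(2π×15.5×24.6) = 1.797×10^-5 K/W
R_polyurethane foam = ln(242.7/182.7)/(2π×0.0308×24.6) = 0.05965 K/W
R_cork board = ln(259.7/242.7)/(2π×0.0527×24.6) = 0.008311 K/W
R_total = 0.06798 K/W
Q = ΔT/R_total = 88/0.06798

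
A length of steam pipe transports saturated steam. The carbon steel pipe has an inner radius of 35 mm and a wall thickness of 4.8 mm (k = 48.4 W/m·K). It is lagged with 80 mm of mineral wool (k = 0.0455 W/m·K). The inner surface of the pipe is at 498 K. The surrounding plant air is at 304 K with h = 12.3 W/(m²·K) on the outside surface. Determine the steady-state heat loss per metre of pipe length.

q′ ≈ 49 W/m

Treating each annulus and film as a series resistance:
R_carbon steel pipe wall = ln(39.8/35)/(2π×48.4×1) = 4.226×10^-4 K/W
R_mineral wool = ln(119.8/39.8)/(2π×0.0455×1) = 3.855 K/W
R_outer film = 1/(h_o·2πr_oL) = 1/(12.3×2π×0.1198×1) = 0.108 K/W
R_total = 3.963 K/W
Q = ΔT/R_total = 194/3.963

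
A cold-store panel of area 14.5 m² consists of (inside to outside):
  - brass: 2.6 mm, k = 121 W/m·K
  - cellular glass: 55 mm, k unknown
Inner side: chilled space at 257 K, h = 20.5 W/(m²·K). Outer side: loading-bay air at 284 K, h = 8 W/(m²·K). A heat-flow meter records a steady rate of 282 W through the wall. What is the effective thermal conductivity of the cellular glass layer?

Using the resistance-network approach (series):
R_inner film = 1/(h_i·A) = 1/(20.5×14.5) = 0.003364 K/W
R_brass = L/(kA) = 0.0026/(121×14.5) = 1.482×10^-6 K/W
R_outer film = 1/(h_o·A) = 1/(8×14.5) = 0.008621 K/W
Sum of known resistances R_other = 0.01199 K/W
Total R = ΔT/Q = 27/282 = 0.09574 K/W
R_cellular glass = R_total − R_other = 0.08376 K/W
k = L/(R·A) = 0.055/(0.08376×14.5)

k ≈ 0.0453 W/(m·K)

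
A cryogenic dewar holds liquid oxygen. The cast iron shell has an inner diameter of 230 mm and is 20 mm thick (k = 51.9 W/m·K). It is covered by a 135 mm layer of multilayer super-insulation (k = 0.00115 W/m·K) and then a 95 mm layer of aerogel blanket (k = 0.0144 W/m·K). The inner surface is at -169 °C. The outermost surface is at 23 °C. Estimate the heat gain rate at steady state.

Radial (spherical) resistances in series:
R_cast iron shell = (1/0.115 − 1/0.135)/(4π×51.9) = 0.001975 K/W
R_multilayer super-insulation = (1/0.135 − 1/0.27)/(4π×0.00115) = 256.3 K/W
R_aerogel blanket = (1/0.27 − 1/0.365)/(4π×0.0144) = 5.327 K/W
R_total = 261.6 K/W
Q = ΔT/R_total = 192/261.6

Q ≈ 0.734 W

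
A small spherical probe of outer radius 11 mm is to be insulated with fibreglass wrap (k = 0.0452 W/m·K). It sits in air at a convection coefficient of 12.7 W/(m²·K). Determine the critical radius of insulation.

r_cr ≈ 7.12 mm

For a sphere r_cr = 2k/h = 2×0.0452/12.7
r_cr = 7.12 mm; since the bare radius (11 mm) is above r_cr, any added insulation will reduce heat loss.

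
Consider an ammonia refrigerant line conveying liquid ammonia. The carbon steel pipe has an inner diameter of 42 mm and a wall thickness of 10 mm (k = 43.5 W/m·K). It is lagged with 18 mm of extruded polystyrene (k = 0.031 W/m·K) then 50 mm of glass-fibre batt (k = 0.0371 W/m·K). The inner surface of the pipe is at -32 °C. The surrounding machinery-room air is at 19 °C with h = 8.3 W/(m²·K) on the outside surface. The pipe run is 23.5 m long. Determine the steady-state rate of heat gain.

Q ≈ 215 W

Treating each annulus and film as a series resistance:
R_carbon steel pipe wall = ln(31/21)/(2π×43.5×23.5) = 6.064×10^-5 K/W
R_extruded polystyrene = ln(49/31)/(2π×0.031×23.5) = 0.1 K/W
R_glass-fibre batt = ln(99/49)/(2π×0.0371×23.5) = 0.1284 K/W
R_outer film = 1/(h_o·2πr_oL) = 1/(8.3×2π×0.099×23.5) = 0.008242 K/W
R_total = 0.2367 K/W
Q = ΔT/R_total = 51/0.2367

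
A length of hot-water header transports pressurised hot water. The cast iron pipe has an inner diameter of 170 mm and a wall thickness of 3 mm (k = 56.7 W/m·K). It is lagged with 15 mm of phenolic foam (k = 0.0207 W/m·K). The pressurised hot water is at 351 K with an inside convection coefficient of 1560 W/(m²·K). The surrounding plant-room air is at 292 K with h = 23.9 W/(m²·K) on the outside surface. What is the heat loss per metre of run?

q′ ≈ 46.2 W/m

Per-layer cylindrical resistances, series-summed:
R_inner film = 1/(h_i·2πr₁L) = 1/(1560×2π×0.085×1) = 0.0012 K/W
R_cast iron pipe wall = ln(88/85)/(2π×56.7×1) = 9.736×10^-5 K/W
R_phenolic foam = ln(103/88)/(2π×0.0207×1) = 1.21 K/W
R_outer film = 1/(h_o·2πr_oL) = 1/(23.9×2π×0.103×1) = 0.06465 K/W
R_total = 1.276 K/W
Q = ΔT/R_total = 59/1.276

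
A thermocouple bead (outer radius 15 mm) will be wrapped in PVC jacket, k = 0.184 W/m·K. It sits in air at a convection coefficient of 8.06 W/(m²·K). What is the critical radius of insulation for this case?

For a sphere r_cr = 2k/h = 2×0.184/8.06
r_cr = 45.7 mm; since the bare radius (15 mm) is below r_cr, adding a thin layer of insulation will *increase* heat loss.

r_cr ≈ 45.7 mm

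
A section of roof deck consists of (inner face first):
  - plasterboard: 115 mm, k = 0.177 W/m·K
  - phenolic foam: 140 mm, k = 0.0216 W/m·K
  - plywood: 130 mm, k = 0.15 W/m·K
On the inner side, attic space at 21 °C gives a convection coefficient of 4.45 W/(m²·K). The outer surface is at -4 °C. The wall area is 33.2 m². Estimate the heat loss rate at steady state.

Thermal resistances in series:
R_inner film = 1/(h_i·A) = 1/(4.45×33.2) = 0.006769 K/W
R_plasterboard = L/(kA) = 0.115/(0.177×33.2) = 0.01957 K/W
R_phenolic foam = L/(kA) = 0.14/(0.0216×33.2) = 0.1952 K/W
R_plywood = L/(kA) = 0.13/(0.15×33.2) = 0.0261 K/W
R_total = 0.2477 K/W
Q = ΔT / R_total = 25 / 0.2477

Q ≈ 101 W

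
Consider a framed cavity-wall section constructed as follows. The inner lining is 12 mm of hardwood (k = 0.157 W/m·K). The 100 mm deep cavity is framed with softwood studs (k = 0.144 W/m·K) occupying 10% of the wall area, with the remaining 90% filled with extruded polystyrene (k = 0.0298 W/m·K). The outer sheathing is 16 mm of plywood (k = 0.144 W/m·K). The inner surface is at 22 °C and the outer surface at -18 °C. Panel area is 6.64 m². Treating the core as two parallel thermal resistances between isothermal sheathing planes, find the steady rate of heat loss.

Q ≈ 102 W

Sheathing layers in series; stud and cavity paths in parallel between them.
R_inner = 0.012/(0.157×6.64) = 0.01151 K/W
R_stud  = 0.1/(0.144×0.1×6.64) = 1.046 K/W
R_cav   = 0.1/(0.0298×0.9×6.64) = 0.5615 K/W
1/R_core = 1/R_stud + 1/R_cav → R_core = 0.3654 K/W
R_outer = 0.016/(0.144×6.64) = 0.01673 K/W
R_total = 0.3936 K/W
Q = ΔT/R_total = 40/0.3936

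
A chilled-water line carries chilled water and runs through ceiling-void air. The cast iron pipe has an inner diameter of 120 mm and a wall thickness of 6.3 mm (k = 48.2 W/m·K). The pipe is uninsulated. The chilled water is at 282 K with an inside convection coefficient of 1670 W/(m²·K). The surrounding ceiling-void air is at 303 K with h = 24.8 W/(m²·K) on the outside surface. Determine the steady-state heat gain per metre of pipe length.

Per-layer cylindrical resistances, series-summed:
R_inner film = 1/(h_i·2πr₁L) = 1/(1670×2π×0.06×1) = 0.001588 K/W
R_cast iron pipe wall = ln(66.3/60)/(2π×48.2×1) = 3.297×10^-4 K/W
R_outer film = 1/(h_o·2πr_oL) = 1/(24.8×2π×0.0663×1) = 0.0968 K/W
R_total = 0.09871 K/W
Q = ΔT/R_total = 21/0.09871

q′ ≈ 213 W/m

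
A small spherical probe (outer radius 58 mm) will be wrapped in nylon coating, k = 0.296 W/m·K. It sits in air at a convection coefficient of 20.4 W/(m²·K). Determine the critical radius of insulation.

For a sphere r_cr = 2k/h = 2×0.296/20.4
r_cr = 29 mm; since the bare radius (58 mm) is above r_cr, any added insulation will reduce heat loss.

r_cr ≈ 29 mm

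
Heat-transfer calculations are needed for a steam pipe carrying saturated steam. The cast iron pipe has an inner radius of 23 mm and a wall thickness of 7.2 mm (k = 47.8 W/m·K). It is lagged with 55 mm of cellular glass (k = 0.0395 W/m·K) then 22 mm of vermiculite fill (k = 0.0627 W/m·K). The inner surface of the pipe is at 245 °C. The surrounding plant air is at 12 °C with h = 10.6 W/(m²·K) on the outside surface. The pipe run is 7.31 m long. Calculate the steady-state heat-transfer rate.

Per-layer cylindrical resistances, series-summed:
R_cast iron pipe wall = ln(30.2/23)/(2π×47.8×7.31) = 1.241×10^-4 K/W
R_cellular glass = ln(85.2/30.2)/(2π×0.0395×7.31) = 0.5717 K/W
R_vermiculite fill = ln(107.2/85.2)/(2π×0.0627×7.31) = 0.07976 K/W
R_outer film = 1/(h_o·2πr_oL) = 1/(10.6×2π×0.1072×7.31) = 0.01916 K/W
R_total = 0.6707 K/W
Q = ΔT/R_total = 233/0.6707

Q ≈ 347 W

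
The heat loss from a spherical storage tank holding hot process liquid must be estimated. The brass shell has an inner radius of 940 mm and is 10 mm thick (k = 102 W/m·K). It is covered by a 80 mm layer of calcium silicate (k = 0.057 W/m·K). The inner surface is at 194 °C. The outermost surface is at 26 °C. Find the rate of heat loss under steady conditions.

Each spherical layer contributes R = (1/r_i − 1/r_o)/(4πk):
R_brass shell = (1/0.94 − 1/0.95)/(4π×102) = 8.737×10^-6 K/W
R_calcium silicate = (1/0.95 − 1/1.03)/(4π×0.057) = 0.1141 K/W
R_total = 0.1142 K/W
Q = ΔT/R_total = 168/0.1142

Q ≈ 1470 W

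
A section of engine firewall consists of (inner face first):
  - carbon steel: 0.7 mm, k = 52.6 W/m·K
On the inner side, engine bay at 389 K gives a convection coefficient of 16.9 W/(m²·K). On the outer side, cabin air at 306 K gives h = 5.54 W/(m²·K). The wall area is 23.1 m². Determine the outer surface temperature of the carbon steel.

T ≈ 369 K

Thermal resistances in series:
R_inner film = 1/(h_i·A) = 1/(16.9×23.1) = 0.002562 K/W
R_carbon steel = L/(kA) = 0.0007/(52.6×23.1) = 5.761×10^-7 K/W
R_outer film = 1/(h_o·A) = 1/(5.54×23.1) = 0.007814 K/W
R_total = 0.01038 K/W;  Q = ΔT/R_total = 83/0.01038 = 7999 W
T_interface = T_inner − Q·ΣR(inner→interface) = 389 − 8000×0.002562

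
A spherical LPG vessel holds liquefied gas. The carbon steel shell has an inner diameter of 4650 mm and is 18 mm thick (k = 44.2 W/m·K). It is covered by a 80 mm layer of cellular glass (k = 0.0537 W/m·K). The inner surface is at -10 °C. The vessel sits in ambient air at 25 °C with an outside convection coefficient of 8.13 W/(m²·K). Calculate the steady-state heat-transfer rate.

Spherical conduction: R = (1/r_in − 1/r_out)/(4πk) per layer; series-sum.
R_carbon steel shell = (1/2.325 − 1/2.343)/(4π×44.2) = 5.949×10^-6 K/W
R_cellular glass = (1/2.343 − 1/2.423)/(4π×0.0537) = 0.02088 K/W
R_outer film = 1/(h·4πr_o²) = 1/(8.13×4π×2.423²) = 0.001667 K/W
R_total = 0.02256 K/W
Q = ΔT/R_total = 35/0.02256

Q ≈ 1550 W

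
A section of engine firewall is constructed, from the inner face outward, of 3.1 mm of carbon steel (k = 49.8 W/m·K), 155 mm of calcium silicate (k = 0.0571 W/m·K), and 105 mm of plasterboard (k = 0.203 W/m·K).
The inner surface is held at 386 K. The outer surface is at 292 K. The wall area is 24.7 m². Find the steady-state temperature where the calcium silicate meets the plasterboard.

Model the wall as resistances in series:
R_carbon steel = L/(kA) = 0.0031/(49.8×24.7) = 2.52×10^-6 K/W
R_calcium silicate = L/(kA) = 0.155/(0.0571×24.7) = 0.1099 K/W
R_plasterboard = L/(kA) = 0.105/(0.203×24.7) = 0.02094 K/W
R_total = 0.1308 K/W;  Q = ΔT/R_total = 94/0.1308 = 718.4 W
T_interface = T_inner − Q·ΣR(inner→interface) = 386 − 718×0.1099

T ≈ 307 K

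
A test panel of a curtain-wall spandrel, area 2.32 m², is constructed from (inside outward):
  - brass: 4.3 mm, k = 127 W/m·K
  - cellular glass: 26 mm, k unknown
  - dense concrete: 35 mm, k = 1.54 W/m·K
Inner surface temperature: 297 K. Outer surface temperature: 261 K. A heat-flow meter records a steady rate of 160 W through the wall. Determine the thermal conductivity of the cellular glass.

Treating each layer as a thermal resistance in series:
R_brass = L/(kA) = 0.0043/(127×2.32) = 1.459×10^-5 K/W
R_dense concrete = L/(kA) = 0.035/(1.54×2.32) = 0.009796 K/W
Sum of known resistances R_other = 0.009811 K/W
Total R = ΔT/Q = 36/160 = 0.225 K/W
R_cellular glass = R_total − R_other = 0.2152 K/W
k = L/(R·A) = 0.026/(0.2152×2.32)

k ≈ 0.0521 W/(m·K)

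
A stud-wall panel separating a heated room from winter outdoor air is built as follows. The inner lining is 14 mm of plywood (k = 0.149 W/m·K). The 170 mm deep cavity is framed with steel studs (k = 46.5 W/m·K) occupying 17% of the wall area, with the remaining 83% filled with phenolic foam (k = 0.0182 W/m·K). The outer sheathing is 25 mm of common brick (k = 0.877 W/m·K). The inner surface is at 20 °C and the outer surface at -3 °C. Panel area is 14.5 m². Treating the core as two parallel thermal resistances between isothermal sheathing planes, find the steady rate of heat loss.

Sheathing layers in series; stud and cavity paths in parallel between them.
R_inner = 0.014/(0.149×14.5) = 0.00648 K/W
R_stud  = 0.17/(46.5×0.17×14.5) = 0.001483 K/W
R_cav   = 0.17/(0.0182×0.83×14.5) = 0.7761 K/W
1/R_core = 1/R_stud + 1/R_cav → R_core = 0.00148 K/W
R_outer = 0.025/(0.877×14.5) = 0.001966 K/W
R_total = 0.009926 K/W
Q = ΔT/R_total = 23/0.009926

Q ≈ 2320 W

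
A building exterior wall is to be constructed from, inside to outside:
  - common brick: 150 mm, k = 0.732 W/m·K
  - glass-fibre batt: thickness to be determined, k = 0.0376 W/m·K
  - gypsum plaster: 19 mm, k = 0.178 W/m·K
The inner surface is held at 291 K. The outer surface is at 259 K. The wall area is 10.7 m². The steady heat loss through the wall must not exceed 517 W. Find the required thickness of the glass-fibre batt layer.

L ≈ 13.2 mm

Thermal resistances in series:
R_common brick = L/(kA) = 0.15/(0.732×10.7) = 0.01915 K/W
R_gypsum plaster = L/(kA) = 0.019/(0.178×10.7) = 0.009976 K/W
Sum of the known resistances R_other = 0.02913 K/W
Required total resistance R_tot = ΔT/Q_allow = 32/517 = 0.0619 K/W
R_glass-fibre batt = R_tot − R_other = 0.03277 K/W
L = R·k·A = 0.03277×0.0376×10.7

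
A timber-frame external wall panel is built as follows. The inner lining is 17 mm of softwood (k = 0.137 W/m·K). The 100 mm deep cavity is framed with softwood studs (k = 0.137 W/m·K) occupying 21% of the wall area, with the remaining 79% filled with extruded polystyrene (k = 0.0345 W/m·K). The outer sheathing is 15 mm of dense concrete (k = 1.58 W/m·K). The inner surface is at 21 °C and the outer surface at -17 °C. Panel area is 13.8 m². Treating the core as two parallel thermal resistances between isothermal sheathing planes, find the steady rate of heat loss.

Sheathing layers in series; stud and cavity paths in parallel between them.
R_inner = 0.017/(0.137×13.8) = 0.008992 K/W
R_stud  = 0.1/(0.137×0.21×13.8) = 0.2519 K/W
R_cav   = 0.1/(0.0345×0.79×13.8) = 0.2659 K/W
1/R_core = 1/R_stud + 1/R_cav → R_core = 0.1293 K/W
R_outer = 0.015/(1.58×13.8) = 6.879×10^-4 K/W
R_total = 0.139 K/W
Q = ΔT/R_total = 38/0.139

Q ≈ 273 W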